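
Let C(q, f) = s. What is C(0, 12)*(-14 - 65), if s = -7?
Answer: 553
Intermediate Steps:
C(q, f) = -7
C(0, 12)*(-14 - 65) = -7*(-14 - 65) = -7*(-79) = 553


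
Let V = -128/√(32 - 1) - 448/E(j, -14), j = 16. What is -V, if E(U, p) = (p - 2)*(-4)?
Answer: 7 + 128*√31/31 ≈ 29.989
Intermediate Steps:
E(U, p) = 8 - 4*p (E(U, p) = (-2 + p)*(-4) = 8 - 4*p)
V = -7 - 128*√31/31 (V = -128/√(32 - 1) - 448/(8 - 4*(-14)) = -128*√31/31 - 448/(8 + 56) = -128*√31/31 - 448/64 = -128*√31/31 - 448*1/64 = -128*√31/31 - 7 = -7 - 128*√31/31 ≈ -29.989)
-V = -(-7 - 128*√31/31) = 7 + 128*√31/31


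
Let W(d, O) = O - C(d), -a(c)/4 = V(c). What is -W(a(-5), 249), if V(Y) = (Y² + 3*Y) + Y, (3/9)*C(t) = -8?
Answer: -273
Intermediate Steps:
C(t) = -24 (C(t) = 3*(-8) = -24)
V(Y) = Y² + 4*Y
a(c) = -4*c*(4 + c)
W(d, O) = 24 + O (W(d, O) = O - 1*(-24) = O + 24 = 24 + O)
-W(a(-5), 249) = -(24 + 249) = -1*273 = -273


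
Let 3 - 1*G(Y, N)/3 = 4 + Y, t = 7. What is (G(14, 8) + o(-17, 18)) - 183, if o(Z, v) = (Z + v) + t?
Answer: -220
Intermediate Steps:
o(Z, v) = 7 + Z + v (o(Z, v) = (Z + v) + 7 = 7 + Z + v)
G(Y, N) = -3 - 3*Y (G(Y, N) = 9 - 3*(4 + Y) = 9 + (-12 - 3*Y) = -3 - 3*Y)
(G(14, 8) + o(-17, 18)) - 183 = ((-3 - 3*14) + (7 - 17 + 18)) - 183 = ((-3 - 42) + 8) - 183 = (-45 + 8) - 183 = -37 - 183 = -220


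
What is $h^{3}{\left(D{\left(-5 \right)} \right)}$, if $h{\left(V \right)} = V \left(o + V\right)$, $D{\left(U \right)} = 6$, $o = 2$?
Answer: $110592$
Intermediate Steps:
$h{\left(V \right)} = V \left(2 + V\right)$
$h^{3}{\left(D{\left(-5 \right)} \right)} = \left(6 \left(2 + 6\right)\right)^{3} = \left(6 \cdot 8\right)^{3} = 48^{3} = 110592$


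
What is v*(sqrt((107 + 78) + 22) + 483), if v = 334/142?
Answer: 80661/71 + 501*sqrt(23)/71 ≈ 1169.9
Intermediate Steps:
v = 167/71 (v = 334*(1/142) = 167/71 ≈ 2.3521)
v*(sqrt((107 + 78) + 22) + 483) = 167*(sqrt((107 + 78) + 22) + 483)/71 = 167*(sqrt(185 + 22) + 483)/71 = 167*(sqrt(207) + 483)/71 = 167*(3*sqrt(23) + 483)/71 = 167*(483 + 3*sqrt(23))/71 = 80661/71 + 501*sqrt(23)/71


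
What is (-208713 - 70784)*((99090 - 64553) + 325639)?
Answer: -100668111472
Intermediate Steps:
(-208713 - 70784)*((99090 - 64553) + 325639) = -279497*(34537 + 325639) = -279497*360176 = -100668111472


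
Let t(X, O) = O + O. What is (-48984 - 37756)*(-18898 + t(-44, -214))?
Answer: 1676337240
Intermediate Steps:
t(X, O) = 2*O
(-48984 - 37756)*(-18898 + t(-44, -214)) = (-48984 - 37756)*(-18898 + 2*(-214)) = -86740*(-18898 - 428) = -86740*(-19326) = 1676337240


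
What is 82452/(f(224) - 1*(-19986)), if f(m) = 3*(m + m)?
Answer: 13742/3555 ≈ 3.8655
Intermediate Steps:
f(m) = 6*m (f(m) = 3*(2*m) = 6*m)
82452/(f(224) - 1*(-19986)) = 82452/(6*224 - 1*(-19986)) = 82452/(1344 + 19986) = 82452/21330 = 82452*(1/21330) = 13742/3555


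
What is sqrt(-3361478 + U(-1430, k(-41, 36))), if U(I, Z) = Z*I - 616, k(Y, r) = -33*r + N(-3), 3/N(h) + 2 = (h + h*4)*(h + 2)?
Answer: 4*I*sqrt(103974) ≈ 1289.8*I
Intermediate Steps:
N(h) = 3/(-2 + 5*h*(2 + h)) (N(h) = 3/(-2 + (h + h*4)*(h + 2)) = 3/(-2 + (h + 4*h)*(2 + h)) = 3/(-2 + (5*h)*(2 + h)) = 3/(-2 + 5*h*(2 + h)))
k(Y, r) = 3/13 - 33*r (k(Y, r) = -33*r + 3/(-2 + 5*(-3)**2 + 10*(-3)) = -33*r + 3/(-2 + 5*9 - 30) = -33*r + 3/(-2 + 45 - 30) = -33*r + 3/13 = 3/13 - 33*r)
U(I, Z) = -616 + I*Z (U(I, Z) = I*Z - 616 = -616 + I*Z)
sqrt(-3361478 + U(-1430, k(-41, 36))) = sqrt(-3361478 + (-616 - 1430*(3/13 - 33*36))) = sqrt(-3361478 + (-616 - 1430*(3/13 - 1188))) = sqrt(-3361478 + (-616 - 1430*(-15441/13))) = sqrt(-3361478 + (-616 + 1698510)) = sqrt(-3361478 + 1697894) = sqrt(-1663584) = 4*I*sqrt(103974)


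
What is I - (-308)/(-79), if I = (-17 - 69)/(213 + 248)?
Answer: -148782/36419 ≈ -4.0853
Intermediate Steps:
I = -86/461 ≈ -0.18655
I - (-308)/(-79) = -86/461 - (-308)/(-79) = -86/461 - (-308)*(-1)/79 = -86/461 - 1*308/79 = -86/461 - 308/79 = -148782/36419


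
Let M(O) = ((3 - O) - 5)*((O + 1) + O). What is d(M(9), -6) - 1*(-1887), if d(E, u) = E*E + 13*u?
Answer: 45490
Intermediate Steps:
M(O) = (1 + 2*O)*(-2 - O) (M(O) = (-2 - O)*((1 + O) + O) = (-2 - O)*(1 + 2*O) = (1 + 2*O)*(-2 - O))
d(E, u) = E² + 13*u
d(M(9), -6) - 1*(-1887) = ((-2 - 5*9 - 2*9²)² + 13*(-6)) - 1*(-1887) = ((-2 - 45 - 2*81)² - 78) + 1887 = ((-2 - 45 - 162)² - 78) + 1887 = ((-209)² - 78) + 1887 = (43681 - 78) + 1887 = 43603 + 1887 = 45490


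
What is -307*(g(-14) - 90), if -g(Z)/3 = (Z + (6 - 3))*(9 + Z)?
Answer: 78285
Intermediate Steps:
g(Z) = -3*(3 + Z)*(9 + Z) (g(Z) = -3*(Z + (6 - 3))*(9 + Z) = -3*(Z + 3)*(9 + Z) = -3*(3 + Z)*(9 + Z))
-307*(g(-14) - 90) = -307*((-81 - 36*(-14) - 3*(-14)**2) - 90) = -307*((-81 + 504 - 3*196) - 90) = -307*((-81 + 504 - 588) - 90) = -307*(-165 - 90) = -307*(-255) = 78285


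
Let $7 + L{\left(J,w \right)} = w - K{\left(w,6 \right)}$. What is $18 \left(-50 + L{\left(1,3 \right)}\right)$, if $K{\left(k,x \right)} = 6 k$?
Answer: $-1296$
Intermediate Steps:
$L{\left(J,w \right)} = -7 - 5 w$ ($L{\left(J,w \right)} = -7 + \left(w - 6 w\right) = -7 - 5 w$)
$18 \left(-50 + L{\left(1,3 \right)}\right) = 18 \left(-50 - 22\right) = 18 \left(-72\right) = -1296$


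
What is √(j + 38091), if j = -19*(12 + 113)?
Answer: 2*√8929 ≈ 188.99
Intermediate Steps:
j = -2375 (j = -19*125 = -2375)
√(j + 38091) = √(-2375 + 38091) = √35716 = 2*√8929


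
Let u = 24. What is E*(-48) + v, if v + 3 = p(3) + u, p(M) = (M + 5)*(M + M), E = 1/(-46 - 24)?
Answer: 2439/35 ≈ 69.686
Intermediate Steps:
E = -1/70 (E = 1/(-70) = -1/70 ≈ -0.014286)
p(M) = 2*M*(5 + M) (p(M) = (5 + M)*(2*M) = 2*M*(5 + M))
v = 69 (v = -3 + (2*3*(5 + 3) + 24) = -3 + (2*3*8 + 24) = -3 + (48 + 24) = -3 + 72 = 69)
E*(-48) + v = -1/70*(-48) + 69 = 24/35 + 69 = 2439/35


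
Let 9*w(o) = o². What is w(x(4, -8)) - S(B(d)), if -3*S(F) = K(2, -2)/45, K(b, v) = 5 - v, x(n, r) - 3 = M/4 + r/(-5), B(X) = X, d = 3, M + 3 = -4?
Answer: 10307/10800 ≈ 0.95435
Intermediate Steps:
M = -7 (M = -3 - 4 = -7)
x(n, r) = 5/4 - r/5 (x(n, r) = 3 + (-7/4 + r/(-5)) = 3 + (-7*¼ + r*(-⅕)) = 3 + (-7/4 - r/5) = 5/4 - r/5)
S(F) = -7/135 (S(F) = -(5 - 1*(-2))/(3*45) = -(5 + 2)/(3*45) = -7/(3*45) = -⅓*7/45 = -7/135)
w(o) = o²/9
w(x(4, -8)) - S(B(d)) = (5/4 - ⅕*(-8))²/9 - 1*(-7/135) = (5/4 + 8/5)²/9 + 7/135 = (57/20)²/9 + 7/135 = (⅑)*(3249/400) + 7/135 = 361/400 + 7/135 = 10307/10800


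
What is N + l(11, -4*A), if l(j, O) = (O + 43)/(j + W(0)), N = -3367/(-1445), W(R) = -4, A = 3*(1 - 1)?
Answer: 85704/10115 ≈ 8.4730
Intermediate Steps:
A = 0 (A = 3*0 = 0)
N = 3367/1445 (N = -3367*(-1/1445) = 3367/1445 ≈ 2.3301)
l(j, O) = (43 + O)/(-4 + j) (l(j, O) = (O + 43)/(j - 4) = (43 + O)/(-4 + j))
N + l(11, -4*A) = 3367/1445 + (43 - 4*0)/(-4 + 11) = 3367/1445 + (43 + 0)/7 = 3367/1445 + (⅐)*43 = 3367/1445 + 43/7 = 85704/10115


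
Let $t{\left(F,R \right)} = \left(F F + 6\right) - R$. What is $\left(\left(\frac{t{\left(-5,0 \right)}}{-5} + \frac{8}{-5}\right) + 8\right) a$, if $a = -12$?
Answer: $- \frac{12}{5} \approx -2.4$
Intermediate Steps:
$t{\left(F,R \right)} = 6 + F^{2} - R$ ($t{\left(F,R \right)} = \left(F^{2} + 6\right) - R = \left(6 + F^{2}\right) - R = 6 + F^{2} - R$)
$\left(\left(\frac{t{\left(-5,0 \right)}}{-5} + \frac{8}{-5}\right) + 8\right) a = \left(\left(\frac{6 + \left(-5\right)^{2} - 0}{-5} + \frac{8}{-5}\right) + 8\right) \left(-12\right) = \left(\left(\left(6 + 25 + 0\right) \left(- \frac{1}{5}\right) + 8 \left(- \frac{1}{5}\right)\right) + 8\right) \left(-12\right) = \left(\left(31 \left(- \frac{1}{5}\right) - \frac{8}{5}\right) + 8\right) \left(-12\right) = \left(\left(- \frac{31}{5} - \frac{8}{5}\right) + 8\right) \left(-12\right) = \left(- \frac{39}{5} + 8\right) \left(-12\right) = \frac{1}{5} \left(-12\right) = - \frac{12}{5}$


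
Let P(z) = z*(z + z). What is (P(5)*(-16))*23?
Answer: -18400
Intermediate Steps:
P(z) = 2*z² (P(z) = z*(2*z) = 2*z²)
(P(5)*(-16))*23 = ((2*5²)*(-16))*23 = ((2*25)*(-16))*23 = (50*(-16))*23 = -800*23 = -18400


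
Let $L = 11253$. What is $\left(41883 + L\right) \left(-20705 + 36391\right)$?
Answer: $833491296$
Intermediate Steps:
$\left(41883 + L\right) \left(-20705 + 36391\right) = \left(41883 + 11253\right) \left(-20705 + 36391\right) = 53136 \cdot 15686 = 833491296$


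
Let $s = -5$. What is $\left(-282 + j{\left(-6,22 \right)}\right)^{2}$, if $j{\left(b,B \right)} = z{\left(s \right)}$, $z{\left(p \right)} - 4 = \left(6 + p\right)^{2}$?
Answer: $76729$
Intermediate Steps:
$z{\left(p \right)} = 4 + \left(6 + p\right)^{2}$
$j{\left(b,B \right)} = 5$ ($j{\left(b,B \right)} = 4 + \left(6 - 5\right)^{2} = 4 + 1^{2} = 4 + 1 = 5$)
$\left(-282 + j{\left(-6,22 \right)}\right)^{2} = \left(-282 + 5\right)^{2} = \left(-277\right)^{2} = 76729$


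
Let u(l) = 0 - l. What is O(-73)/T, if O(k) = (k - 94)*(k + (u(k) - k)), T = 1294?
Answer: -12191/1294 ≈ -9.4212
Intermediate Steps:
u(l) = -l
O(k) = -k*(-94 + k) (O(k) = (k - 94)*(k + (-k - k)) = (-94 + k)*(k - 2*k) = (-94 + k)*(-k) = -k*(-94 + k))
O(-73)/T = -73*(94 - 1*(-73))/1294 = -73*(94 + 73)*(1/1294) = -73*167*(1/1294) = -12191*1/1294 = -12191/1294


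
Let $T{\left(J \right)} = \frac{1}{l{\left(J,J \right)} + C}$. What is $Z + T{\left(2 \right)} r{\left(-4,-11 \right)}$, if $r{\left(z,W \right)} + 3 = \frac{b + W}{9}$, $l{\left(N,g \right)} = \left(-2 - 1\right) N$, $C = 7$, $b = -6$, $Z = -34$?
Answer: $- \frac{350}{9} \approx -38.889$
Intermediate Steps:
$l{\left(N,g \right)} = - 3 N$
$T{\left(J \right)} = \frac{1}{7 - 3 J}$ ($T{\left(J \right)} = \frac{1}{- 3 J + 7} = \frac{1}{7 - 3 J}$)
$r{\left(z,W \right)} = - \frac{11}{3} + \frac{W}{9}$ ($r{\left(z,W \right)} = -3 + \frac{-6 + W}{9} = -3 + \left(-6 + W\right) \frac{1}{9} = -3 + \left(- \frac{2}{3} + \frac{W}{9}\right) = - \frac{11}{3} + \frac{W}{9}$)
$Z + T{\left(2 \right)} r{\left(-4,-11 \right)} = -34 + - \frac{1}{-7 + 3 \cdot 2} \left(- \frac{11}{3} + \frac{1}{9} \left(-11\right)\right) = -34 + - \frac{1}{-7 + 6} \left(- \frac{11}{3} - \frac{11}{9}\right) = -34 + - \frac{1}{-1} \left(- \frac{44}{9}\right) = -34 + \left(-1\right) \left(-1\right) \left(- \frac{44}{9}\right) = -34 + 1 \left(- \frac{44}{9}\right) = -34 - \frac{44}{9} = - \frac{350}{9}$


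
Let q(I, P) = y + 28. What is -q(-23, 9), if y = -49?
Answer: 21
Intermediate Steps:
q(I, P) = -21 (q(I, P) = -49 + 28 = -21)
-q(-23, 9) = -1*(-21) = 21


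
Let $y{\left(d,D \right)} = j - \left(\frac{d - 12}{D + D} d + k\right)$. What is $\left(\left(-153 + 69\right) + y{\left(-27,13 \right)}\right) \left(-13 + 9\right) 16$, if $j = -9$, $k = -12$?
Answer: $7776$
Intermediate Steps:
$y{\left(d,D \right)} = 3 - \frac{d \left(-12 + d\right)}{2 D}$ ($y{\left(d,D \right)} = -9 - \left(\frac{d - 12}{D + D} d - 12\right) = -9 - \left(\frac{-12 + d}{2 D} d - 12\right) = -9 - \left(\frac{d \left(-12 + d\right)}{2 D} - 12\right) = -9 - \left(-12 + \frac{d \left(-12 + d\right)}{2 D}\right) = -9 + \left(12 - \frac{d \left(-12 + d\right)}{2 D}\right) = 3 - \frac{d \left(-12 + d\right)}{2 D}$)
$\left(\left(-153 + 69\right) + y{\left(-27,13 \right)}\right) \left(-13 + 9\right) 16 = \left(\left(-153 + 69\right) + \frac{- \left(-27\right)^{2} + 6 \cdot 13 + 12 \left(-27\right)}{2 \cdot 13}\right) \left(-13 + 9\right) 16 = \left(-84 + \frac{1}{2} \cdot \frac{1}{13} \left(\left(-1\right) 729 + 78 - 324\right)\right) \left(\left(-4\right) 16\right) = \left(-84 + \frac{1}{2} \cdot \frac{1}{13} \left(-729 + 78 - 324\right)\right) \left(-64\right) = \left(-84 + \frac{1}{2} \cdot \frac{1}{13} \left(-975\right)\right) \left(-64\right) = \left(-84 - \frac{75}{2}\right) \left(-64\right) = \left(- \frac{243}{2}\right) \left(-64\right) = 7776$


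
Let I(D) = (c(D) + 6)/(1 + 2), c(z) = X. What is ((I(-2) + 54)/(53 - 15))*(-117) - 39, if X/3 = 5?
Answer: -8619/38 ≈ -226.82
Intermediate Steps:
X = 15 (X = 3*5 = 15)
c(z) = 15
I(D) = 7 (I(D) = (15 + 6)/(1 + 2) = 21/3 = 21*(1/3) = 7)
((I(-2) + 54)/(53 - 15))*(-117) - 39 = ((7 + 54)/(53 - 15))*(-117) - 39 = (61/38)*(-117) - 39 = -7137/38 - 39 = -8619/38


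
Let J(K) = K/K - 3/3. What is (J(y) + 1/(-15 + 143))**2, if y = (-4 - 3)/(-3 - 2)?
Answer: 1/16384 ≈ 6.1035e-5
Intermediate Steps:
y = 7/5 (y = -7/(-5) = -7*(-1/5) = 7/5 ≈ 1.4000)
J(K) = 0 (J(K) = 1 - 3*1/3 = 1 - 1 = 0)
(J(y) + 1/(-15 + 143))**2 = (0 + 1/(-15 + 143))**2 = (0 + 1/128)**2 = (1/128)**2 = 1/16384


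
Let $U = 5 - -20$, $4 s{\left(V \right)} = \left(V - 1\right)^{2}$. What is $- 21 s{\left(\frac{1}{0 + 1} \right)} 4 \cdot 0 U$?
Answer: $0$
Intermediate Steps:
$s{\left(V \right)} = \frac{\left(-1 + V\right)^{2}}{4}$ ($s{\left(V \right)} = \frac{\left(V - 1\right)^{2}}{4} = \frac{\left(-1 + V\right)^{2}}{4}$)
$U = 25$ ($U = 5 + 20 = 25$)
$- 21 s{\left(\frac{1}{0 + 1} \right)} 4 \cdot 0 U = - 21 \frac{\left(-1 + \frac{1}{0 + 1}\right)^{2}}{4} \cdot 4 \cdot 0 \cdot 25 = - 21 \frac{\left(-1 + 1^{-1}\right)^{2}}{4} \cdot 4 \cdot 0 \cdot 25 = - 21 \frac{\left(-1 + 1\right)^{2}}{4} \cdot 4 \cdot 0 \cdot 25 = - 21 \frac{0^{2}}{4} \cdot 4 \cdot 0 \cdot 25 = - 21 \cdot \frac{1}{4} \cdot 0 \cdot 4 \cdot 0 \cdot 25 = - 21 \cdot 0 \cdot 4 \cdot 0 \cdot 25 = - 21 \cdot 0 \cdot 0 \cdot 25 = \left(-21\right) 0 \cdot 25 = 0 \cdot 25 = 0$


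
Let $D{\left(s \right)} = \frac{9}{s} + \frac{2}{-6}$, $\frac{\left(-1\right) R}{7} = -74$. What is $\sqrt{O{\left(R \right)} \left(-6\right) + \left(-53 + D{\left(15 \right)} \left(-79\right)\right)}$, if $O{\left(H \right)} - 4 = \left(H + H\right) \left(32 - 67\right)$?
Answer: $\frac{\sqrt{48928935}}{15} \approx 466.33$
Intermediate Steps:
$R = 518$ ($R = \left(-7\right) \left(-74\right) = 518$)
$O{\left(H \right)} = 4 - 70 H$ ($O{\left(H \right)} = 4 + \left(H + H\right) \left(32 - 67\right) = 4 + 2 H \left(-35\right) = 4 - 70 H$)
$D{\left(s \right)} = - \frac{1}{3} + \frac{9}{s}$ ($D{\left(s \right)} = \frac{9}{s} + 2 \left(- \frac{1}{6}\right) = \frac{9}{s} - \frac{1}{3} = - \frac{1}{3} + \frac{9}{s}$)
$\sqrt{O{\left(R \right)} \left(-6\right) + \left(-53 + D{\left(15 \right)} \left(-79\right)\right)} = \sqrt{\left(4 - 36260\right) \left(-6\right) - \left(53 - \frac{27 - 15}{3 \cdot 15} \left(-79\right)\right)} = \sqrt{\left(4 - 36260\right) \left(-6\right) - \left(53 - \frac{1}{3} \cdot \frac{1}{15} \left(27 - 15\right) \left(-79\right)\right)} = \sqrt{\left(-36256\right) \left(-6\right) - \left(53 - \frac{1}{3} \cdot \frac{1}{15} \cdot 12 \left(-79\right)\right)} = \sqrt{217536 + \left(-53 + \frac{4}{15} \left(-79\right)\right)} = \sqrt{217536 - \frac{1111}{15}} = \sqrt{\frac{3261929}{15}} = \frac{\sqrt{48928935}}{15}$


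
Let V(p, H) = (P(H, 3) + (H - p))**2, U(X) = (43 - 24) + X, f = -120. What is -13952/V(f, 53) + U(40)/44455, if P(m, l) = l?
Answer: -4831317/10758110 ≈ -0.44909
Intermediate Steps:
U(X) = 19 + X
V(p, H) = (3 + H - p)**2 (V(p, H) = (3 + (H - p))**2 = (3 + H - p)**2)
-13952/V(f, 53) + U(40)/44455 = -13952/(3 + 53 - 1*(-120))**2 + (19 + 40)/44455 = -13952/(3 + 53 + 120)**2 + 59*(1/44455) = -13952/(176**2) + 59/44455 = -13952/30976 + 59/44455 = -13952*1/30976 + 59/44455 = -109/242 + 59/44455 = -4831317/10758110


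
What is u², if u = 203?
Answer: 41209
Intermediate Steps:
u² = 203² = 41209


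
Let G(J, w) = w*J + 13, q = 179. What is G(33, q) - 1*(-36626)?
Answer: 42546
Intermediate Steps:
G(J, w) = 13 + J*w (G(J, w) = J*w + 13 = 13 + J*w)
G(33, q) - 1*(-36626) = (13 + 33*179) - 1*(-36626) = (13 + 5907) + 36626 = 5920 + 36626 = 42546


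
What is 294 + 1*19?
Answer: 313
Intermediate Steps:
294 + 1*19 = 294 + 19 = 313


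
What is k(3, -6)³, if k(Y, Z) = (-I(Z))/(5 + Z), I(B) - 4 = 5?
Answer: 729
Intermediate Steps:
I(B) = 9 (I(B) = 4 + 5 = 9)
k(Y, Z) = -9/(5 + Z) (k(Y, Z) = (-1*9)/(5 + Z) = -9/(5 + Z))
k(3, -6)³ = (-9/(5 - 6))³ = (-9/(-1))³ = (-9*(-1))³ = 9³ = 729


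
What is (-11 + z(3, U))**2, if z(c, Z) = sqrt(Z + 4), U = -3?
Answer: 100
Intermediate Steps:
z(c, Z) = sqrt(4 + Z)
(-11 + z(3, U))**2 = (-11 + sqrt(4 - 3))**2 = (-11 + sqrt(1))**2 = (-11 + 1)**2 = (-10)**2 = 100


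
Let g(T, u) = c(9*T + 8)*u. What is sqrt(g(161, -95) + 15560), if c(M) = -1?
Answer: sqrt(15655) ≈ 125.12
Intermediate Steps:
g(T, u) = -u
sqrt(g(161, -95) + 15560) = sqrt(-1*(-95) + 15560) = sqrt(95 + 15560) = sqrt(15655)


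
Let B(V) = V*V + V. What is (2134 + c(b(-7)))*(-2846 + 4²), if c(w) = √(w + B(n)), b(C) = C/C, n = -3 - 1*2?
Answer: -6039220 - 2830*√21 ≈ -6.0522e+6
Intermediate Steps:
n = -5 (n = -3 - 2 = -5)
b(C) = 1
B(V) = V + V² (B(V) = V² + V = V + V²)
c(w) = √(20 + w) (c(w) = √(w - 5*(1 - 5)) = √(w - 5*(-4)) = √(w + 20) = √(20 + w))
(2134 + c(b(-7)))*(-2846 + 4²) = (2134 + √(20 + 1))*(-2846 + 4²) = (2134 + √21)*(-2846 + 16) = (2134 + √21)*(-2830) = -6039220 - 2830*√21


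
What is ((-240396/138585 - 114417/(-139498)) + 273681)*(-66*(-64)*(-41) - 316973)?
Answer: -864452946127881564773/6444110110 ≈ -1.3415e+11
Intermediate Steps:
((-240396/138585 - 114417/(-139498)) + 273681)*(-66*(-64)*(-41) - 316973) = ((-240396*1/138585 - 114417*(-1/139498)) + 273681)*(4224*(-41) - 316973) = ((-80132/46195 + 114417/139498) + 273681)*(-173184 - 316973) = (-5892760421/6444110110 + 273681)*(-490157) = (1763624606254489/6444110110)*(-490157) = -864452946127881564773/6444110110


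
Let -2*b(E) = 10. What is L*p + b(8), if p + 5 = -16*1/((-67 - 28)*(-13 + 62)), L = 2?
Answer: -69793/4655 ≈ -14.993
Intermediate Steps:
b(E) = -5 (b(E) = -1/2*10 = -5)
p = -23259/4655 (p = -5 - 16*1/((-67 - 28)*(-13 + 62)) = -5 - 16/(49*(-95)) = -5 - 16/(-4655) = -5 - 16*(-1/4655) = -5 + 16/4655 = -23259/4655 ≈ -4.9966)
L*p + b(8) = 2*(-23259/4655) - 5 = -46518/4655 - 5 = -69793/4655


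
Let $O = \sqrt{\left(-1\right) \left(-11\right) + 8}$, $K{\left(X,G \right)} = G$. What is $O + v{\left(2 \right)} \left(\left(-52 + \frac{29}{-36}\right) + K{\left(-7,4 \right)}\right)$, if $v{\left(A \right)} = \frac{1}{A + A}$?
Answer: $- \frac{1757}{144} + \sqrt{19} \approx -7.8425$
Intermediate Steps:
$v{\left(A \right)} = \frac{1}{2 A}$
$O = \sqrt{19}$ ($O = \sqrt{11 + 8} = \sqrt{19} \approx 4.3589$)
$O + v{\left(2 \right)} \left(\left(-52 + \frac{29}{-36}\right) + K{\left(-7,4 \right)}\right) = \sqrt{19} + \frac{1}{2 \cdot 2} \left(\left(-52 + \frac{29}{-36}\right) + 4\right) = \sqrt{19} + \frac{1}{2} \cdot \frac{1}{2} \left(\left(-52 + 29 \left(- \frac{1}{36}\right)\right) + 4\right) = \sqrt{19} + \frac{\left(-52 - \frac{29}{36}\right) + 4}{4} = \sqrt{19} + \frac{- \frac{1901}{36} + 4}{4} = \sqrt{19} + \frac{1}{4} \left(- \frac{1757}{36}\right) = \sqrt{19} - \frac{1757}{144} = - \frac{1757}{144} + \sqrt{19}$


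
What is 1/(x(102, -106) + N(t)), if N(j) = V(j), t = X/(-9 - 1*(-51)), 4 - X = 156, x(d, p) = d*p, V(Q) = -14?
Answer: -1/10826 ≈ -9.2370e-5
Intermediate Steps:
X = -152 (X = 4 - 1*156 = 4 - 156 = -152)
t = -76/21 (t = -152/(-9 - 1*(-51)) = -152/(-9 + 51) = -152/42 = -152*1/42 = -76/21 ≈ -3.6190)
N(j) = -14
1/(x(102, -106) + N(t)) = 1/(102*(-106) - 14) = 1/(-10812 - 14) = 1/(-10826) = -1/10826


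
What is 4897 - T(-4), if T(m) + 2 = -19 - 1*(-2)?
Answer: 4916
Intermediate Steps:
T(m) = -19 (T(m) = -2 + (-19 - 1*(-2)) = -2 + (-19 + 2) = -2 - 17 = -19)
4897 - T(-4) = 4897 - 1*(-19) = 4897 + 19 = 4916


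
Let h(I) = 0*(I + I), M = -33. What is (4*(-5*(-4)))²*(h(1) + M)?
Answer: -211200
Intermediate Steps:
h(I) = 0 (h(I) = 0*(2*I) = 0)
(4*(-5*(-4)))²*(h(1) + M) = (4*(-5*(-4)))²*(0 - 33) = (4*20)²*(-33) = 80²*(-33) = 6400*(-33) = -211200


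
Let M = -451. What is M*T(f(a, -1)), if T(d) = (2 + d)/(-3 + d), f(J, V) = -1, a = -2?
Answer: 451/4 ≈ 112.75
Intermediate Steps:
T(d) = (2 + d)/(-3 + d)
M*T(f(a, -1)) = -451*(2 - 1)/(-3 - 1) = -451/(-4) = -(-451)/4 = -451*(-1/4) = 451/4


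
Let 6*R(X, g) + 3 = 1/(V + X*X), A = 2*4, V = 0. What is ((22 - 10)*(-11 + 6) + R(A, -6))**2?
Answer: 539679361/147456 ≈ 3659.9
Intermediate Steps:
A = 8
R(X, g) = -1/2 + 1/(6*X**2) (R(X, g) = -1/2 + 1/(6*(0 + X*X)) = -1/2 + 1/(6*(0 + X**2)) = -1/2 + 1/(6*(X**2)) = -1/2 + 1/(6*X**2))
((22 - 10)*(-11 + 6) + R(A, -6))**2 = ((22 - 10)*(-11 + 6) + (-1/2 + (1/6)/8**2))**2 = (12*(-5) + (-1/2 + (1/6)*(1/64)))**2 = (-60 + (-1/2 + 1/384))**2 = (-60 - 191/384)**2 = (-23231/384)**2 = 539679361/147456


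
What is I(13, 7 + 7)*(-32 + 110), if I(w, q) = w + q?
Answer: 2106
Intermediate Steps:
I(w, q) = q + w
I(13, 7 + 7)*(-32 + 110) = ((7 + 7) + 13)*(-32 + 110) = (14 + 13)*78 = 27*78 = 2106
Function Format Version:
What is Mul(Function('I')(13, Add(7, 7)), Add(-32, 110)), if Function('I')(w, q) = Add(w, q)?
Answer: 2106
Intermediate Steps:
Function('I')(w, q) = Add(q, w)
Mul(Function('I')(13, Add(7, 7)), Add(-32, 110)) = Mul(Add(Add(7, 7), 13), Add(-32, 110)) = Mul(Add(14, 13), 78) = Mul(27, 78) = 2106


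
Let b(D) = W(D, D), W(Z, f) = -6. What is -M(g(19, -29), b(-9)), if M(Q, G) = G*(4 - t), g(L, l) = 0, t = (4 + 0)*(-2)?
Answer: 72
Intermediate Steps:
b(D) = -6
t = -8 (t = 4*(-2) = -8)
M(Q, G) = 12*G (M(Q, G) = G*(4 - 1*(-8)) = G*(4 + 8) = G*12 = 12*G)
-M(g(19, -29), b(-9)) = -12*(-6) = -1*(-72) = 72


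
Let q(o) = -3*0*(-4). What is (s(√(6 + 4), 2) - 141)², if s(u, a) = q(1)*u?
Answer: 19881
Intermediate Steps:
q(o) = 0 (q(o) = 0*(-4) = 0)
s(u, a) = 0 (s(u, a) = 0*u = 0)
(s(√(6 + 4), 2) - 141)² = (0 - 141)² = (-141)² = 19881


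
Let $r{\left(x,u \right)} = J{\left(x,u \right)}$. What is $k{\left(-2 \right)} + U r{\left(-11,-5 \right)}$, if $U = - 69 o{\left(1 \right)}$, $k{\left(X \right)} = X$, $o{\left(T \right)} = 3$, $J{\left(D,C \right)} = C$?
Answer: $1033$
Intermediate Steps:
$r{\left(x,u \right)} = u$
$U = -207$ ($U = \left(-69\right) 3 = -207$)
$k{\left(-2 \right)} + U r{\left(-11,-5 \right)} = -2 - -1035 = -2 + 1035 = 1033$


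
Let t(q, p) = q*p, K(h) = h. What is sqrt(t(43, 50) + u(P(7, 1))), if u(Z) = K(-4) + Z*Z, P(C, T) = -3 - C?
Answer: sqrt(2246) ≈ 47.392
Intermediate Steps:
u(Z) = -4 + Z**2 (u(Z) = -4 + Z*Z = -4 + Z**2)
t(q, p) = p*q
sqrt(t(43, 50) + u(P(7, 1))) = sqrt(50*43 + (-4 + (-3 - 1*7)**2)) = sqrt(2150 + (-4 + (-3 - 7)**2)) = sqrt(2150 + (-4 + (-10)**2)) = sqrt(2150 + (-4 + 100)) = sqrt(2150 + 96) = sqrt(2246)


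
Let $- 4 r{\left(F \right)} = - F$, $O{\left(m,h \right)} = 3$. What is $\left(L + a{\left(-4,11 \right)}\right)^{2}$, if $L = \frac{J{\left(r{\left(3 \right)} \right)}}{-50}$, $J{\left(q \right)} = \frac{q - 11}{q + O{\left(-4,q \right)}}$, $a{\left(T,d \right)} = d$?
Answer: $\frac{68740681}{562500} \approx 122.21$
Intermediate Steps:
$r{\left(F \right)} = \frac{F}{4}$ ($r{\left(F \right)} = - \frac{\left(-1\right) F}{4} = \frac{F}{4}$)
$J{\left(q \right)} = \frac{-11 + q}{3 + q}$ ($J{\left(q \right)} = \frac{q - 11}{q + 3} = \frac{-11 + q}{3 + q}$)
$L = \frac{41}{750}$ ($L = \frac{\frac{1}{3 + \frac{1}{4} \cdot 3} \left(-11 + \frac{1}{4} \cdot 3\right)}{-50} = \frac{-11 + \frac{3}{4}}{3 + \frac{3}{4}} \left(- \frac{1}{50}\right) = \frac{1}{\frac{15}{4}} \left(- \frac{41}{4}\right) \left(- \frac{1}{50}\right) = \frac{4}{15} \left(- \frac{41}{4}\right) \left(- \frac{1}{50}\right) = \left(- \frac{41}{15}\right) \left(- \frac{1}{50}\right) = \frac{41}{750} \approx 0.054667$)
$\left(L + a{\left(-4,11 \right)}\right)^{2} = \left(\frac{41}{750} + 11\right)^{2} = \left(\frac{8291}{750}\right)^{2} = \frac{68740681}{562500}$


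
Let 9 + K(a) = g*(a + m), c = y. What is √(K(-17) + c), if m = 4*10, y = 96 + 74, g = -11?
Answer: 2*I*√23 ≈ 9.5917*I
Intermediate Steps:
y = 170
c = 170
m = 40
K(a) = -449 - 11*a (K(a) = -9 - 11*(a + 40) = -9 - 11*(40 + a) = -9 + (-440 - 11*a) = -449 - 11*a)
√(K(-17) + c) = √((-449 - 11*(-17)) + 170) = √((-449 + 187) + 170) = √(-262 + 170) = √(-92) = 2*I*√23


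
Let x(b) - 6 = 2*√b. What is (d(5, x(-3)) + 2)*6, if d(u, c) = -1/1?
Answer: 6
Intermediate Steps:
x(b) = 6 + 2*√b
d(u, c) = -1 (d(u, c) = -1*1 = -1)
(d(5, x(-3)) + 2)*6 = (-1 + 2)*6 = 1*6 = 6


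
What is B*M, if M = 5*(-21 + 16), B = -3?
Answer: 75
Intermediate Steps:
M = -25 (M = 5*(-5) = -25)
B*M = -3*(-25) = 75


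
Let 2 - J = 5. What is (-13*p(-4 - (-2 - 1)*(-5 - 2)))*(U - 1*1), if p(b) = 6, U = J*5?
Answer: 1248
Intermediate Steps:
J = -3 (J = 2 - 1*5 = 2 - 5 = -3)
U = -15 (U = -3*5 = -15)
(-13*p(-4 - (-2 - 1)*(-5 - 2)))*(U - 1*1) = (-13*6)*(-15 - 1*1) = -78*(-15 - 1) = -78*(-16) = 1248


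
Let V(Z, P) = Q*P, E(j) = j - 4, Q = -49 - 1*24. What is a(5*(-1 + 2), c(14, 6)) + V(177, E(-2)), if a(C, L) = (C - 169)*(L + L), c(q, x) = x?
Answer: -1530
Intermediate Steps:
Q = -73 (Q = -49 - 24 = -73)
a(C, L) = 2*L*(-169 + C) (a(C, L) = (-169 + C)*(2*L) = 2*L*(-169 + C))
E(j) = -4 + j
V(Z, P) = -73*P
a(5*(-1 + 2), c(14, 6)) + V(177, E(-2)) = 2*6*(-169 + 5*(-1 + 2)) - 73*(-4 - 2) = 2*6*(-169 + 5*1) - 73*(-6) = 2*6*(-169 + 5) + 438 = 2*6*(-164) + 438 = -1968 + 438 = -1530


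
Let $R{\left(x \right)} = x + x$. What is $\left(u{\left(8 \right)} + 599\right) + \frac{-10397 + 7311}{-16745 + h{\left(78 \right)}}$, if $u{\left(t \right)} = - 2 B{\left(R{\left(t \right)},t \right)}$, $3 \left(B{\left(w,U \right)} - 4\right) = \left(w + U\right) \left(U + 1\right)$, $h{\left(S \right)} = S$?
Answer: $\frac{7453235}{16667} \approx 447.19$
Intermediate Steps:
$R{\left(x \right)} = 2 x$
$B{\left(w,U \right)} = 4 + \frac{\left(1 + U\right) \left(U + w\right)}{3}$ ($B{\left(w,U \right)} = 4 + \frac{\left(w + U\right) \left(U + 1\right)}{3} = 4 + \frac{\left(U + w\right) \left(1 + U\right)}{3} = 4 + \frac{\left(1 + U\right) \left(U + w\right)}{3}$)
$u{\left(t \right)} = -8 - 2 t - 2 t^{2}$ ($u{\left(t \right)} = - 2 \left(4 + \frac{t}{3} + \frac{2 t}{3} + \frac{t^{2}}{3} + \frac{t 2 t}{3}\right) = - 2 \left(4 + \frac{t}{3} + \frac{2 t}{3} + \frac{t^{2}}{3} + \frac{2 t^{2}}{3}\right) = - 2 \left(4 + t + t^{2}\right) = -8 - 2 t - 2 t^{2}$)
$\left(u{\left(8 \right)} + 599\right) + \frac{-10397 + 7311}{-16745 + h{\left(78 \right)}} = \left(\left(-8 - 16 - 2 \cdot 8^{2}\right) + 599\right) + \frac{-10397 + 7311}{-16745 + 78} = \left(\left(-8 - 16 - 128\right) + 599\right) - \frac{3086}{-16667} = \left(\left(-8 - 16 - 128\right) + 599\right) - - \frac{3086}{16667} = \left(-152 + 599\right) + \frac{3086}{16667} = 447 + \frac{3086}{16667} = \frac{7453235}{16667}$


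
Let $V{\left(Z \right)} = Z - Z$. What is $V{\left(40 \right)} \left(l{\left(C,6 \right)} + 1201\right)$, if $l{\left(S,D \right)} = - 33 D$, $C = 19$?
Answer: $0$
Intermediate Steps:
$V{\left(Z \right)} = 0$
$V{\left(40 \right)} \left(l{\left(C,6 \right)} + 1201\right) = 0 \left(\left(-33\right) 6 + 1201\right) = 0 \left(-198 + 1201\right) = 0 \cdot 1003 = 0$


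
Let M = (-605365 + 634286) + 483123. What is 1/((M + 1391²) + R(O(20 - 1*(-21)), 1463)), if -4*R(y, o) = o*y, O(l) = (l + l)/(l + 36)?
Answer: 2/4893071 ≈ 4.0874e-7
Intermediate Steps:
O(l) = 2*l/(36 + l) (O(l) = (2*l)/(36 + l) = 2*l/(36 + l))
R(y, o) = -o*y/4
M = 512044 (M = 28921 + 483123 = 512044)
1/((M + 1391²) + R(O(20 - 1*(-21)), 1463)) = 1/((512044 + 1391²) - ¼*1463*2*(20 - 1*(-21))/(36 + (20 - 1*(-21)))) = 1/((512044 + 1934881) - ¼*1463*2*(20 + 21)/(36 + (20 + 21))) = 1/(2446925 - ¼*1463*2*41/(36 + 41)) = 1/(2446925 - ¼*1463*2*41/77) = 1/(2446925 - ¼*1463*2*41*(1/77)) = 1/(2446925 - ¼*1463*82/77) = 1/(2446925 - 779/2) = 1/(4893071/2) = 2/4893071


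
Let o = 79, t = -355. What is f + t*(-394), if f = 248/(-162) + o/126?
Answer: 158611555/1134 ≈ 1.3987e+5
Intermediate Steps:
f = -1025/1134 (f = 248/(-162) + 79/126 = 248*(-1/162) + 79*(1/126) = -124/81 + 79/126 = -1025/1134 ≈ -0.90388)
f + t*(-394) = -1025/1134 - 355*(-394) = -1025/1134 + 139870 = 158611555/1134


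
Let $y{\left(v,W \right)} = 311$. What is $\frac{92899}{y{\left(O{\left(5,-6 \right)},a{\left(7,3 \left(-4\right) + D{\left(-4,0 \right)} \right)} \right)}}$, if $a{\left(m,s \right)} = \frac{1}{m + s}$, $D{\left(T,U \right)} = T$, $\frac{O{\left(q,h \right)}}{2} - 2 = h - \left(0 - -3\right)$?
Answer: $\frac{92899}{311} \approx 298.71$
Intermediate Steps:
$O{\left(q,h \right)} = -2 + 2 h$ ($O{\left(q,h \right)} = 4 + 2 \left(h - \left(0 - -3\right)\right) = 4 + 2 \left(h - \left(0 + 3\right)\right) = 4 + 2 \left(h - 3\right) = 4 + 2 \left(-3 + h\right) = 4 + \left(-6 + 2 h\right) = -2 + 2 h$)
$\frac{92899}{y{\left(O{\left(5,-6 \right)},a{\left(7,3 \left(-4\right) + D{\left(-4,0 \right)} \right)} \right)}} = \frac{92899}{311}$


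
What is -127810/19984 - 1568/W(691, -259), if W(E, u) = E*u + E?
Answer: -5688594067/890676888 ≈ -6.3868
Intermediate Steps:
W(E, u) = E + E*u
-127810/19984 - 1568/W(691, -259) = -127810/19984 - 1568*1/(691*(1 - 259)) = -127810*1/19984 - 1568/(691*(-258)) = -63905/9992 - 1568/(-178278) = -63905/9992 - 1568*(-1/178278) = -63905/9992 + 784/89139 = -5688594067/890676888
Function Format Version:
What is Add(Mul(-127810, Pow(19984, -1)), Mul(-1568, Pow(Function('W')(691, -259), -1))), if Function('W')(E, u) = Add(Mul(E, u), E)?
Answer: Rational(-5688594067, 890676888) ≈ -6.3868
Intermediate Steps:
Function('W')(E, u) = Add(E, Mul(E, u))
Add(Mul(-127810, Pow(19984, -1)), Mul(-1568, Pow(Function('W')(691, -259), -1))) = Add(Mul(-127810, Pow(19984, -1)), Mul(-1568, Pow(Mul(691, Add(1, -259)), -1))) = Add(Mul(-127810, Rational(1, 19984)), Mul(-1568, Pow(Mul(691, -258), -1))) = Add(Rational(-63905, 9992), Mul(-1568, Pow(-178278, -1))) = Add(Rational(-63905, 9992), Mul(-1568, Rational(-1, 178278))) = Add(Rational(-63905, 9992), Rational(784, 89139)) = Rational(-5688594067, 890676888)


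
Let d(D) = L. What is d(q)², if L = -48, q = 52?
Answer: 2304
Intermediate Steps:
d(D) = -48
d(q)² = (-48)² = 2304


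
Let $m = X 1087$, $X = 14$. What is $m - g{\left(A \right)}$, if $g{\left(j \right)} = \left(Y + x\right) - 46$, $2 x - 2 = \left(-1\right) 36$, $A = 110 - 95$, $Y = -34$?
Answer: $15315$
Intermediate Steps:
$A = 15$ ($A = 110 - 95 = 15$)
$x = -17$ ($x = 1 + \frac{\left(-1\right) 36}{2} = 1 + \frac{1}{2} \left(-36\right) = 1 - 18 = -17$)
$m = 15218$ ($m = 14 \cdot 1087 = 15218$)
$g{\left(j \right)} = -97$ ($g{\left(j \right)} = \left(-34 - 17\right) - 46 = -51 - 46 = -97$)
$m - g{\left(A \right)} = 15218 - -97 = 15218 + 97 = 15315$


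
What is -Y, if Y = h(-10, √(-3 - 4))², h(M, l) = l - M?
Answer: -(10 + I*√7)² ≈ -93.0 - 52.915*I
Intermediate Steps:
Y = (10 + I*√7)² (Y = (√(-3 - 4) - 1*(-10))² = (√(-7) + 10)² = (I*√7 + 10)² = (10 + I*√7)² ≈ 93.0 + 52.915*I)
-Y = -(10 + I*√7)²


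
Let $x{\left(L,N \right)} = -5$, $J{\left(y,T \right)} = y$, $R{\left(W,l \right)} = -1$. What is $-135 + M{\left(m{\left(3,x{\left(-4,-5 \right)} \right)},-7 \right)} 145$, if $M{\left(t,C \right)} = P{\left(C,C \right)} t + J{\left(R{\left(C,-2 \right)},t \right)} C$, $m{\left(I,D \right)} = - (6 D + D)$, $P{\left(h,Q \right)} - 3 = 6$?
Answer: $46555$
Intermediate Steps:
$P{\left(h,Q \right)} = 9$ ($P{\left(h,Q \right)} = 3 + 6 = 9$)
$m{\left(I,D \right)} = - 7 D$
$M{\left(t,C \right)} = - C + 9 t$ ($M{\left(t,C \right)} = 9 t - C = - C + 9 t$)
$-135 + M{\left(m{\left(3,x{\left(-4,-5 \right)} \right)},-7 \right)} 145 = -135 + \left(\left(-1\right) \left(-7\right) + 9 \left(\left(-7\right) \left(-5\right)\right)\right) 145 = -135 + \left(7 + 9 \cdot 35\right) 145 = -135 + \left(7 + 315\right) 145 = -135 + 322 \cdot 145 = -135 + 46690 = 46555$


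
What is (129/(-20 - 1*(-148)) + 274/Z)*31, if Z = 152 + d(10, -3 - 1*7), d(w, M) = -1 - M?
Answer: 1731071/20608 ≈ 84.000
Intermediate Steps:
Z = 161 (Z = 152 + (-1 - (-3 - 1*7)) = 152 + (-1 - (-3 - 7)) = 152 + (-1 - 1*(-10)) = 152 + (-1 + 10) = 152 + 9 = 161)
(129/(-20 - 1*(-148)) + 274/Z)*31 = (129/(-20 - 1*(-148)) + 274/161)*31 = (129/(-20 + 148) + 274*(1/161))*31 = (129/128 + 274/161)*31 = (55841/20608)*31 = 1731071/20608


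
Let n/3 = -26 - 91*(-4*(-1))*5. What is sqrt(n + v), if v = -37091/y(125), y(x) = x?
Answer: I*sqrt(3646705)/25 ≈ 76.385*I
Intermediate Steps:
n = -5538 (n = 3*(-26 - 91*(-4*(-1))*5) = 3*(-26 - 364*5) = 3*(-26 - 91*20) = 3*(-26 - 1820) = 3*(-1846) = -5538)
v = -37091/125 ≈ -296.73
sqrt(n + v) = sqrt(-5538 - 37091/125) = sqrt(-729341/125) = I*sqrt(3646705)/25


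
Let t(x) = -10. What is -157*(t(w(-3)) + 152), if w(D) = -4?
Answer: -22294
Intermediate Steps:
-157*(t(w(-3)) + 152) = -157*(-10 + 152) = -157*142 = -22294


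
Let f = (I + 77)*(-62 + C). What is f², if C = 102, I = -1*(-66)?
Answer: 32718400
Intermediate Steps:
I = 66
f = 5720 (f = (66 + 77)*(-62 + 102) = 143*40 = 5720)
f² = 5720² = 32718400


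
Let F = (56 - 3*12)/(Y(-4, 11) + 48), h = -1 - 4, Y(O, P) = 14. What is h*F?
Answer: -50/31 ≈ -1.6129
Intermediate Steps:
h = -5
F = 10/31 (F = (56 - 3*12)/(14 + 48) = (56 - 36)/62 = 20*(1/62) = 10/31 ≈ 0.32258)
h*F = -5*10/31 = -50/31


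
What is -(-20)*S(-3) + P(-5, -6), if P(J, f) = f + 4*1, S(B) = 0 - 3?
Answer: -62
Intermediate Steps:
S(B) = -3
P(J, f) = 4 + f (P(J, f) = f + 4 = 4 + f)
-(-20)*S(-3) + P(-5, -6) = -(-20)*(-3) + (4 - 6) = -10*6 - 2 = -60 - 2 = -62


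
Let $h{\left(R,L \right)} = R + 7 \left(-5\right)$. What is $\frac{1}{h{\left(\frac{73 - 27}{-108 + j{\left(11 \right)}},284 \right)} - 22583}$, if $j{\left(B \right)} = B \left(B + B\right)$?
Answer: $- \frac{67}{1515383} \approx -4.4213 \cdot 10^{-5}$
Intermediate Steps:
$j{\left(B \right)} = 2 B^{2}$ ($j{\left(B \right)} = B 2 B = 2 B^{2}$)
$h{\left(R,L \right)} = -35 + R$ ($h{\left(R,L \right)} = R - 35 = -35 + R$)
$\frac{1}{h{\left(\frac{73 - 27}{-108 + j{\left(11 \right)}},284 \right)} - 22583} = \frac{1}{\left(-35 + \frac{73 - 27}{-108 + 2 \cdot 11^{2}}\right) - 22583} = \frac{1}{\left(-35 + \frac{46}{-108 + 2 \cdot 121}\right) - 22583} = \frac{1}{\left(-35 + \frac{46}{-108 + 242}\right) - 22583} = \frac{1}{\left(-35 + \frac{46}{134}\right) - 22583} = \frac{1}{\left(-35 + 46 \cdot \frac{1}{134}\right) - 22583} = \frac{1}{\left(-35 + \frac{23}{67}\right) - 22583} = \frac{1}{- \frac{2322}{67} - 22583} = \frac{1}{- \frac{1515383}{67}} = - \frac{67}{1515383}$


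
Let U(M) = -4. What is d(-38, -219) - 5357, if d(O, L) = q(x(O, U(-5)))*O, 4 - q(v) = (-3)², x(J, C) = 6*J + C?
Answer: -5167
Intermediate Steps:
x(J, C) = C + 6*J
q(v) = -5 (q(v) = 4 - 1*(-3)² = 4 - 1*9 = 4 - 9 = -5)
d(O, L) = -5*O
d(-38, -219) - 5357 = -5*(-38) - 5357 = 190 - 5357 = -5167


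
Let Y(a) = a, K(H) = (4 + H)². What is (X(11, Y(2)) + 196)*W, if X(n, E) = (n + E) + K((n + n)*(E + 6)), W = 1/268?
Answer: 32609/268 ≈ 121.68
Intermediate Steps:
W = 1/268 ≈ 0.0037313
X(n, E) = E + n + (4 + 2*n*(6 + E))² (X(n, E) = (n + E) + (4 + (n + n)*(E + 6))² = (E + n) + (4 + (2*n)*(6 + E))² = (E + n) + (4 + 2*n*(6 + E))² = E + n + (4 + 2*n*(6 + E))²)
(X(11, Y(2)) + 196)*W = ((2 + 11 + 4*(2 + 11*(6 + 2))²) + 196)*(1/268) = ((2 + 11 + 4*(2 + 11*8)²) + 196)*(1/268) = ((2 + 11 + 4*(2 + 88)²) + 196)*(1/268) = ((2 + 11 + 4*90²) + 196)*(1/268) = ((2 + 11 + 4*8100) + 196)*(1/268) = ((2 + 11 + 32400) + 196)*(1/268) = (32413 + 196)*(1/268) = 32609*(1/268) = 32609/268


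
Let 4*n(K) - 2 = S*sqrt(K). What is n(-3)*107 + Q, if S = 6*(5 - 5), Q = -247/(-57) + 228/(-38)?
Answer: 311/6 ≈ 51.833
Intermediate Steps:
Q = -5/3 (Q = -247*(-1/57) + 228*(-1/38) = 13/3 - 6 = -5/3 ≈ -1.6667)
S = 0 (S = 6*0 = 0)
n(K) = 1/2 (n(K) = 1/2 + (0*sqrt(K))/4 = 1/2 + (1/4)*0 = 1/2 + 0 = 1/2)
n(-3)*107 + Q = (1/2)*107 - 5/3 = 107/2 - 5/3 = 311/6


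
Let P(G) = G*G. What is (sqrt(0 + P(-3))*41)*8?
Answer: 984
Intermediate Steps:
P(G) = G**2
(sqrt(0 + P(-3))*41)*8 = (sqrt(0 + (-3)**2)*41)*8 = (sqrt(0 + 9)*41)*8 = (sqrt(9)*41)*8 = (3*41)*8 = 123*8 = 984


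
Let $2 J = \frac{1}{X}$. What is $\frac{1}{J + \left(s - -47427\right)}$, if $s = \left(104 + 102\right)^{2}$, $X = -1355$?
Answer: $\frac{2710}{243528729} \approx 1.1128 \cdot 10^{-5}$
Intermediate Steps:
$s = 42436$ ($s = 206^{2} = 42436$)
$J = - \frac{1}{2710}$ ($J = \frac{1}{2 \left(-1355\right)} = \frac{1}{2} \left(- \frac{1}{1355}\right) = - \frac{1}{2710} \approx -0.000369$)
$\frac{1}{J + \left(s - -47427\right)} = \frac{1}{- \frac{1}{2710} + \left(42436 - -47427\right)} = \frac{1}{- \frac{1}{2710} + \left(42436 + 47427\right)} = \frac{1}{- \frac{1}{2710} + 89863} = \frac{1}{\frac{243528729}{2710}} = \frac{2710}{243528729}$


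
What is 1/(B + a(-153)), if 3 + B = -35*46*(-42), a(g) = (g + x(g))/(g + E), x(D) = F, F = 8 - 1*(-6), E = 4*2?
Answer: 145/9804604 ≈ 1.4789e-5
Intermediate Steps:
E = 8
F = 14 (F = 8 + 6 = 14)
x(D) = 14
a(g) = (14 + g)/(8 + g) (a(g) = (g + 14)/(g + 8) = (14 + g)/(8 + g))
B = 67617 (B = -3 - 35*46*(-42) = -3 - 1610*(-42) = -3 + 67620 = 67617)
1/(B + a(-153)) = 1/(67617 + (14 - 153)/(8 - 153)) = 1/(67617 - 139/(-145)) = 1/(67617 - 1/145*(-139)) = 1/(67617 + 139/145) = 1/(9804604/145) = 145/9804604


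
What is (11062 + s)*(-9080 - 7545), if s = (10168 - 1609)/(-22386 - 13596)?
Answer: -735239378125/3998 ≈ -1.8390e+8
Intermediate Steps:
s = -951/3998 (s = 8559/(-35982) = 8559*(-1/35982) = -951/3998 ≈ -0.23787)
(11062 + s)*(-9080 - 7545) = (11062 - 951/3998)*(-9080 - 7545) = (44224925/3998)*(-16625) = -735239378125/3998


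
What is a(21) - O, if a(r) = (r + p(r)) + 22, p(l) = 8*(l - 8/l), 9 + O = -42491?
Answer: 896867/21 ≈ 42708.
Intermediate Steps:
O = -42500 (O = -9 - 42491 = -42500)
p(l) = -64/l + 8*l
a(r) = 22 - 64/r + 9*r (a(r) = (r + (-64/r + 8*r)) + 22 = (-64/r + 9*r) + 22 = 22 - 64/r + 9*r)
a(21) - O = (22 - 64/21 + 9*21) - 1*(-42500) = (22 - 64*1/21 + 189) + 42500 = (22 - 64/21 + 189) + 42500 = 4367/21 + 42500 = 896867/21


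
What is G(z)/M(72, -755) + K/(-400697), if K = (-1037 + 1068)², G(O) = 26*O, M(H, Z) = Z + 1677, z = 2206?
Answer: 11490745545/184721317 ≈ 62.206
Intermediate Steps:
M(H, Z) = 1677 + Z
K = 961 (K = 31² = 961)
G(z)/M(72, -755) + K/(-400697) = (26*2206)/(1677 - 755) + 961/(-400697) = 57356/922 + 961*(-1/400697) = 57356*(1/922) - 961/400697 = 28678/461 - 961/400697 = 11490745545/184721317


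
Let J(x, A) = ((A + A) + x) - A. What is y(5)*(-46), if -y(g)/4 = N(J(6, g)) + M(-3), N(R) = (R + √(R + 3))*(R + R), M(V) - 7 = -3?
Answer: 45264 + 4048*√14 ≈ 60410.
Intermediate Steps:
M(V) = 4 (M(V) = 7 - 3 = 4)
J(x, A) = A + x (J(x, A) = (2*A + x) - A = (x + 2*A) - A = A + x)
N(R) = 2*R*(R + √(3 + R)) (N(R) = (R + √(3 + R))*(2*R) = 2*R*(R + √(3 + R)))
y(g) = -16 - 8*(6 + g)*(6 + g + √(9 + g)) (y(g) = -4*(2*(g + 6)*((g + 6) + √(3 + (g + 6))) + 4) = -4*(2*(6 + g)*((6 + g) + √(3 + (6 + g))) + 4) = -4*(2*(6 + g)*((6 + g) + √(9 + g)) + 4) = -4*(2*(6 + g)*(6 + g + √(9 + g)) + 4) = -4*(4 + 2*(6 + g)*(6 + g + √(9 + g))) = -16 - 8*(6 + g)*(6 + g + √(9 + g)))
y(5)*(-46) = (-16 - 8*(6 + 5)*(6 + 5 + √(9 + 5)))*(-46) = (-16 - 8*11*(6 + 5 + √14))*(-46) = (-16 - 8*11*(11 + √14))*(-46) = (-16 + (-968 - 88*√14))*(-46) = (-984 - 88*√14)*(-46) = 45264 + 4048*√14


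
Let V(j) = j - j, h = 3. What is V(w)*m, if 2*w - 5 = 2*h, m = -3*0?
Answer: 0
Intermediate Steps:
m = 0
w = 11/2 (w = 5/2 + (2*3)/2 = 5/2 + (½)*6 = 5/2 + 3 = 11/2 ≈ 5.5000)
V(j) = 0
V(w)*m = 0*0 = 0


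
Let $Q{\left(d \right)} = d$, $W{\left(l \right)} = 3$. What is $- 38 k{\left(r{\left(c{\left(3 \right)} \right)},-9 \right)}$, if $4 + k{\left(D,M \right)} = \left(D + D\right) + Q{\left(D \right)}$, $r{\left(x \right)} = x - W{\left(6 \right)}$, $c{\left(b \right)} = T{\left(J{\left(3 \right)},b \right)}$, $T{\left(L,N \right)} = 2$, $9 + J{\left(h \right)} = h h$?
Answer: $266$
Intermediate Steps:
$J{\left(h \right)} = -9 + h^{2}$ ($J{\left(h \right)} = -9 + h h = -9 + h^{2}$)
$c{\left(b \right)} = 2$
$r{\left(x \right)} = -3 + x$ ($r{\left(x \right)} = x - 3 = -3 + x$)
$k{\left(D,M \right)} = -4 + 3 D$ ($k{\left(D,M \right)} = -4 + \left(\left(D + D\right) + D\right) = -4 + \left(2 D + D\right) = -4 + 3 D$)
$- 38 k{\left(r{\left(c{\left(3 \right)} \right)},-9 \right)} = - 38 \left(-4 + 3 \left(-3 + 2\right)\right) = - 38 \left(-4 + 3 \left(-1\right)\right) = - 38 \left(-4 - 3\right) = \left(-38\right) \left(-7\right) = 266$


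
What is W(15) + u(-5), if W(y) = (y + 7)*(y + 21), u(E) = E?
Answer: 787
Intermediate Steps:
W(y) = (7 + y)*(21 + y)
W(15) + u(-5) = (147 + 15**2 + 28*15) - 5 = (147 + 225 + 420) - 5 = 792 - 5 = 787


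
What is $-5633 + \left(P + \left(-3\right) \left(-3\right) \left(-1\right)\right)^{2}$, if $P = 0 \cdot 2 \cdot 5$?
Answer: $-5552$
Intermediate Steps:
$P = 0$ ($P = 0 \cdot 5 = 0$)
$-5633 + \left(P + \left(-3\right) \left(-3\right) \left(-1\right)\right)^{2} = -5633 + \left(0 + \left(-3\right) \left(-3\right) \left(-1\right)\right)^{2} = -5633 + \left(0 + 9 \left(-1\right)\right)^{2} = -5633 + \left(0 - 9\right)^{2} = -5633 + \left(-9\right)^{2} = -5633 + 81 = -5552$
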